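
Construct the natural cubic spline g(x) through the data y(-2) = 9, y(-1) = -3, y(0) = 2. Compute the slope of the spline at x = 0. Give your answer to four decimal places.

9.2500

Let σ_i = g''(x_i). Step sizes h_i = 1, 1; slopes of the chords Δ_i = (y_(i+1) - y_i)/h_i = -12, 5.
  1·σ_0 + 4·σ_1 + 1·σ_2 = 6(Δ_1 - Δ_0) = 102
Natural end conditions: σ_0 = σ_2 = 0.
Forward elimination and back-substitution give σ_0 = 0, σ_1 = 51/2, σ_2 = 0.
On [-1, 0], g'(x) = b_1 + 2c_1·(x + 1) + 3d_1·(x + 1)² with b_1 = Δ_1 - h_1(2σ_1 + σ_2)/6 = -7/2, c_1 = σ_1/2 = 51/4, d_1 = (σ_2 - σ_1)/(6h_1) = -17/4. So g'(0) = 37/4.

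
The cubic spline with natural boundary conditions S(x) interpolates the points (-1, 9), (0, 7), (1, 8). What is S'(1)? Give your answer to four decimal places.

1.7500

Put m_i = S'' at the i-th knot. Here h = (1, 1) and Δ = (-2, 1), so the interior equations h_(i-1)·m_(i-1) + 2(h_(i-1)+h_i)·m_i + h_i·m_(i+1) = 6(Δ_i − Δ_(i-1)) read
  1·m_0 + 4·m_1 + 1·m_2 = 6(Δ_1 - Δ_0) = 18
Natural end conditions: m_0 = m_2 = 0.
Forward elimination and back-substitution give m_0 = 0, m_1 = 9/2, m_2 = 0.
On [0, 1], S'(x) = b_1 + 2c_1·x + 3d_1·x² with b_1 = Δ_1 - h_1(2m_1 + m_2)/6 = -1/2, c_1 = m_1/2 = 9/4, d_1 = (m_2 - m_1)/(6h_1) = -3/4. So S'(1) = 7/4.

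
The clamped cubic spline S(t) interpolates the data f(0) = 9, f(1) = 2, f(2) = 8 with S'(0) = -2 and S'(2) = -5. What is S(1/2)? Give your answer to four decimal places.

Write M_i for S''(x_i). With h_i = 1, 1 and divided differences Δ_i = -7, 6, the continuity of S' gives the tridiagonal system
  1·M_0 + 4·M_1 + 1·M_2 = 6(Δ_1 - Δ_0) = 78
Clamped end conditions give two more equations: 2h_0·M_0 + h_0·M_1 = 6(Δ_0 - S'(0)) = -30 and h_1·M_1 + 2h_1·M_2 = 6(S'(2) - Δ_1) = -66.
Solving the tridiagonal system: M_0 = -36, M_1 = 42, M_2 = -54.
On [0, 1], S(t) = 9 - 2·t - 18·t² + 13·t³.
With t = 1/2: S(1/2) = 41/8.

5.1250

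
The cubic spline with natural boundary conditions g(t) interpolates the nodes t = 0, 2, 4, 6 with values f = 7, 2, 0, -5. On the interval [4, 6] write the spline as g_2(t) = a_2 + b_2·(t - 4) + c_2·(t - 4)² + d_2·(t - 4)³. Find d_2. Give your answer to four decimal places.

0.1250

With M_i denoting the second derivative at x_i, h_i = 2, 2, 2, and Δ_i = (y_(i+1) − y_i)/h_i = -5/2, -1, -5/2:
  2·M_0 + 8·M_1 + 2·M_2 = 6(Δ_1 - Δ_0) = 9
  2·M_1 + 8·M_2 + 2·M_3 = 6(Δ_2 - Δ_1) = -9
Natural end conditions: M_0 = M_3 = 0.
Solving the tridiagonal system: M_0 = 0, M_1 = 3/2, M_2 = -3/2, M_3 = 0.
On [4, 6], with g_2(t) = a_2 + b_2·(t - 4) + c_2·(t - 4)² + d_2·(t - 4)³: c_2 = M_2/2 = -3/4, d_2 = (M_3 - M_2)/(6h_2) = 1/8, b_2 = Δ_2 - h_2(2M_2 + M_3)/6 = -3/2.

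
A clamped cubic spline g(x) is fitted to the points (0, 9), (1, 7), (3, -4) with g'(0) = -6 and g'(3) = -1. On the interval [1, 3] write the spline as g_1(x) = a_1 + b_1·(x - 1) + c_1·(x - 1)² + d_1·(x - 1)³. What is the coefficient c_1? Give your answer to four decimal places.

With M_i denoting the second derivative at x_i, h_i = 1, 2, and Δ_i = (y_(i+1) − y_i)/h_i = -2, -11/2:
  1·M_0 + 6·M_1 + 2·M_2 = 6(Δ_1 - Δ_0) = -21
Clamped end conditions give two more equations: 2h_0·M_0 + h_0·M_1 = 6(Δ_0 - g'(0)) = 24 and h_1·M_1 + 2h_1·M_2 = 6(g'(3) - Δ_1) = 27.
Forward elimination and back-substitution give M_0 = 103/6, M_1 = -31/3, M_2 = 143/12.
On [1, 3], with g_1(x) = a_1 + b_1·(x - 1) + c_1·(x - 1)² + d_1·(x - 1)³: c_1 = M_1/2 = -31/6, d_1 = (M_2 - M_1)/(6h_1) = 89/48, b_1 = Δ_1 - h_1(2M_1 + M_2)/6 = -31/12.

-5.1667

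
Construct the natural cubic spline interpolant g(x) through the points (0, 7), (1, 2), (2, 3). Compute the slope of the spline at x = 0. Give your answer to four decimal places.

-6.5000

With m_i denoting the second derivative at x_i, h_i = 1, 1, and Δ_i = (y_(i+1) − y_i)/h_i = -5, 1:
  1·m_0 + 4·m_1 + 1·m_2 = 6(Δ_1 - Δ_0) = 36
Natural end conditions: m_0 = m_2 = 0.
Forward elimination and back-substitution give m_0 = 0, m_1 = 9, m_2 = 0.
On [0, 1], g'(x) = b_0 + 2c_0·x + 3d_0·x² with b_0 = Δ_0 - h_0(2m_0 + m_1)/6 = -13/2, c_0 = m_0/2 = 0, d_0 = (m_1 - m_0)/(6h_0) = 3/2. So g'(0) = -13/2.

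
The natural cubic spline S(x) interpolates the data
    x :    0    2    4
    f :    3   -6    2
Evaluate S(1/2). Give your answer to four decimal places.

Let σ_i = S''(x_i). Step sizes h_i = 2, 2; slopes of the chords Δ_i = (y_(i+1) - y_i)/h_i = -9/2, 4.
  2·σ_0 + 8·σ_1 + 2·σ_2 = 6(Δ_1 - Δ_0) = 51
Natural end conditions: σ_0 = σ_2 = 0.
Solving the tridiagonal system: σ_0 = 0, σ_1 = 51/8, σ_2 = 0.
On [0, 2], S(x) = 3 - 53/8·x + 0·x² + 17/32·x³.
With x = 1/2: S(1/2) = -63/256.

-0.2461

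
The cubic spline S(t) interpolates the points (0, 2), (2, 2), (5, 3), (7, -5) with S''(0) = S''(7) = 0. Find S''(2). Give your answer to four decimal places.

1.0769

Let σ_i = S''(x_i). Step sizes h_i = 2, 3, 2; slopes of the chords Δ_i = (y_(i+1) - y_i)/h_i = 0, 1/3, -4.
  2·σ_0 + 10·σ_1 + 3·σ_2 = 6(Δ_1 - Δ_0) = 2
  3·σ_1 + 10·σ_2 + 2·σ_3 = 6(Δ_2 - Δ_1) = -26
Natural end conditions: σ_0 = σ_3 = 0.
Hence σ_0 = 0, σ_1 = 14/13, σ_2 = -38/13, σ_3 = 0.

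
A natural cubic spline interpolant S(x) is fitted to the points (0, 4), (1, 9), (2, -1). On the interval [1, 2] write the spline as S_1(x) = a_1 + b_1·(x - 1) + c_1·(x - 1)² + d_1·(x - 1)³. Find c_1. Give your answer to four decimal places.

Write m_i for S''(x_i). With h_i = 1, 1 and divided differences Δ_i = 5, -10, the continuity of S' gives the tridiagonal system
  1·m_0 + 4·m_1 + 1·m_2 = 6(Δ_1 - Δ_0) = -90
Natural end conditions: m_0 = m_2 = 0.
Hence m_0 = 0, m_1 = -45/2, m_2 = 0.
On [1, 2], with S_1(x) = a_1 + b_1·(x - 1) + c_1·(x - 1)² + d_1·(x - 1)³: c_1 = m_1/2 = -45/4, d_1 = (m_2 - m_1)/(6h_1) = 15/4, b_1 = Δ_1 - h_1(2m_1 + m_2)/6 = -5/2.

-11.2500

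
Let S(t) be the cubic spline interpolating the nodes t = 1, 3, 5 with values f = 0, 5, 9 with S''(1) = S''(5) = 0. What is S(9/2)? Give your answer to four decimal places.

With σ_i denoting the second derivative at x_i, h_i = 2, 2, and Δ_i = (y_(i+1) − y_i)/h_i = 5/2, 2:
  2·σ_0 + 8·σ_1 + 2·σ_2 = 6(Δ_1 - Δ_0) = -3
Natural end conditions: σ_0 = σ_2 = 0.
Solving the tridiagonal system: σ_0 = 0, σ_1 = -3/8, σ_2 = 0.
On [3, 5], S(t) = 5 + 9/4·(t - 3) - 3/16·(t - 3)² + 1/32·(t - 3)³.
With (t - 3) = 3/2: S(9/2) = 2063/256.

8.0586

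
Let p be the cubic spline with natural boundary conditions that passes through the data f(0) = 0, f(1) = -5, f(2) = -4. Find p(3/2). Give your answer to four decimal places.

-5.0625

With M_i denoting the second derivative at x_i, h_i = 1, 1, and Δ_i = (y_(i+1) − y_i)/h_i = -5, 1:
  1·M_0 + 4·M_1 + 1·M_2 = 6(Δ_1 - Δ_0) = 36
Natural end conditions: M_0 = M_2 = 0.
Hence M_0 = 0, M_1 = 9, M_2 = 0.
On [1, 2], p(t) = -5 - 2·(t - 1) + 9/2·(t - 1)² - 3/2·(t - 1)³.
With (t - 1) = 1/2: p(3/2) = -81/16.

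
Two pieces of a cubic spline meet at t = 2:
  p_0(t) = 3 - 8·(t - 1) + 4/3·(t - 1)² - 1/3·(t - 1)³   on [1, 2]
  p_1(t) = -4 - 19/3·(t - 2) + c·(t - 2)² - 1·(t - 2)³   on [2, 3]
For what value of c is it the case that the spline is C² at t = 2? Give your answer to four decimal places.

0.3333

p_0''(t) = 8/3 - 2·(t - 1), so p_0''(2) = 2/3. On the right, p_1''(2) = 2c, so c = 1/3.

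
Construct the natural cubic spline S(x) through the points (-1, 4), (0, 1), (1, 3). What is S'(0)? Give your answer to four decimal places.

-0.5000

Put M_i = S'' at the i-th knot. Here h = (1, 1) and Δ = (-3, 2), so the interior equations h_(i-1)·M_(i-1) + 2(h_(i-1)+h_i)·M_i + h_i·M_(i+1) = 6(Δ_i − Δ_(i-1)) read
  1·M_0 + 4·M_1 + 1·M_2 = 6(Δ_1 - Δ_0) = 30
Natural end conditions: M_0 = M_2 = 0.
Solving: M_0 = 0, M_1 = 15/2, M_2 = 0.
On [0, 1], S'(x) = b_1 + 2c_1·x + 3d_1·x² with b_1 = Δ_1 - h_1(2M_1 + M_2)/6 = -1/2, c_1 = M_1/2 = 15/4, d_1 = (M_2 - M_1)/(6h_1) = -5/4. So S'(0) = -1/2.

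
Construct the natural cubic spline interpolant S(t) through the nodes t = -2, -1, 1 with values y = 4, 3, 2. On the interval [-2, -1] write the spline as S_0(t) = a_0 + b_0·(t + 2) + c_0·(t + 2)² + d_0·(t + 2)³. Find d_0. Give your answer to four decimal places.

Write M_i for S''(x_i). With h_i = 1, 2 and divided differences Δ_i = -1, -1/2, the continuity of S' gives the tridiagonal system
  1·M_0 + 6·M_1 + 2·M_2 = 6(Δ_1 - Δ_0) = 3
Natural end conditions: M_0 = M_2 = 0.
Solving: M_0 = 0, M_1 = 1/2, M_2 = 0.
On [-2, -1], with S_0(t) = a_0 + b_0·(t + 2) + c_0·(t + 2)² + d_0·(t + 2)³: c_0 = M_0/2 = 0, d_0 = (M_1 - M_0)/(6h_0) = 1/12, b_0 = Δ_0 - h_0(2M_0 + M_1)/6 = -13/12.

0.0833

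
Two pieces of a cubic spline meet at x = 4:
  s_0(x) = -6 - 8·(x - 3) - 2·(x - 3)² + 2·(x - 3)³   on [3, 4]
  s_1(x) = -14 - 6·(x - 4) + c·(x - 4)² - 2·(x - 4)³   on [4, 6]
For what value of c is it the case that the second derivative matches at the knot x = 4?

s_0''(x) = -4 + 12·(x - 3), so s_0''(4) = 8. On the right, s_1''(4) = 2c, so c = 4.

4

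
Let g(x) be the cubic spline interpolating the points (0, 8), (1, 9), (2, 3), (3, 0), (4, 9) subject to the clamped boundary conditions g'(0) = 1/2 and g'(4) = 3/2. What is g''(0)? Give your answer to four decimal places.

7.8571

Put M_i = g'' at the i-th knot. Here h = (1, 1, 1, 1) and Δ = (1, -6, -3, 9), so the interior equations h_(i-1)·M_(i-1) + 2(h_(i-1)+h_i)·M_i + h_i·M_(i+1) = 6(Δ_i − Δ_(i-1)) read
  1·M_0 + 4·M_1 + 1·M_2 = 6(Δ_1 - Δ_0) = -42
  1·M_1 + 4·M_2 + 1·M_3 = 6(Δ_2 - Δ_1) = 18
  1·M_2 + 4·M_3 + 1·M_4 = 6(Δ_3 - Δ_2) = 72
Clamped end conditions give two more equations: 2h_0·M_0 + h_0·M_1 = 6(Δ_0 - g'(0)) = 3 and h_3·M_3 + 2h_3·M_4 = 6(g'(4) - Δ_3) = -45.
Forward elimination and back-substitution give M_0 = 55/7, M_1 = -89/7, M_2 = 1, M_3 = 187/7, M_4 = -251/7.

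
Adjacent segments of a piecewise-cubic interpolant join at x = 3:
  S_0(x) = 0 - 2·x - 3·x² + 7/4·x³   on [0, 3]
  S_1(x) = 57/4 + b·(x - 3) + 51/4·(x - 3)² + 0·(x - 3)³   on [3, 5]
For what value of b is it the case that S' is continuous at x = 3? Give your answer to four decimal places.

27.2500

S_0'(x) = -2 - 6·x + 21/4·x², so S_0'(3) = 109/4. On the right, S_1'(3) = b, so b = 109/4.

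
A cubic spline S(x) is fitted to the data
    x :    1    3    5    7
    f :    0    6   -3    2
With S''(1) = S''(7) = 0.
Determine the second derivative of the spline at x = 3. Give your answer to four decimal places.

With σ_i denoting the second derivative at x_i, h_i = 2, 2, 2, and Δ_i = (y_(i+1) − y_i)/h_i = 3, -9/2, 5/2:
  2·σ_0 + 8·σ_1 + 2·σ_2 = 6(Δ_1 - Δ_0) = -45
  2·σ_1 + 8·σ_2 + 2·σ_3 = 6(Δ_2 - Δ_1) = 42
Natural end conditions: σ_0 = σ_3 = 0.
Solving: σ_0 = 0, σ_1 = -37/5, σ_2 = 71/10, σ_3 = 0.

-7.4000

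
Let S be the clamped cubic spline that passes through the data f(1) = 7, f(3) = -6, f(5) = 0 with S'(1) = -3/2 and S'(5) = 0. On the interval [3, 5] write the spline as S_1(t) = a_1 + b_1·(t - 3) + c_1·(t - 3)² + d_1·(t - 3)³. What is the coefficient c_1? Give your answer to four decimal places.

With M_i denoting the second derivative at x_i, h_i = 2, 2, and Δ_i = (y_(i+1) − y_i)/h_i = -13/2, 3:
  2·M_0 + 8·M_1 + 2·M_2 = 6(Δ_1 - Δ_0) = 57
Clamped end conditions give two more equations: 2h_0·M_0 + h_0·M_1 = 6(Δ_0 - S'(1)) = -30 and h_1·M_1 + 2h_1·M_2 = 6(S'(5) - Δ_1) = -18.
Hence M_0 = -57/4, M_1 = 27/2, M_2 = -45/4.
On [3, 5], with S_1(t) = a_1 + b_1·(t - 3) + c_1·(t - 3)² + d_1·(t - 3)³: c_1 = M_1/2 = 27/4, d_1 = (M_2 - M_1)/(6h_1) = -33/16, b_1 = Δ_1 - h_1(2M_1 + M_2)/6 = -9/4.

6.7500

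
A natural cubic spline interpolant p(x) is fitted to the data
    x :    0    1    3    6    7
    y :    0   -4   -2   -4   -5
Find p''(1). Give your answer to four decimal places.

5.7817

With m_i denoting the second derivative at x_i, h_i = 1, 2, 3, 1, and Δ_i = (y_(i+1) − y_i)/h_i = -4, 1, -2/3, -1:
  1·m_0 + 6·m_1 + 2·m_2 = 6(Δ_1 - Δ_0) = 30
  2·m_1 + 10·m_2 + 3·m_3 = 6(Δ_2 - Δ_1) = -10
  3·m_2 + 8·m_3 + 1·m_4 = 6(Δ_3 - Δ_2) = -2
Natural end conditions: m_0 = m_4 = 0.
Hence m_0 = 0, m_1 = 1139/197, m_2 = -462/197, m_3 = 124/197, m_4 = 0.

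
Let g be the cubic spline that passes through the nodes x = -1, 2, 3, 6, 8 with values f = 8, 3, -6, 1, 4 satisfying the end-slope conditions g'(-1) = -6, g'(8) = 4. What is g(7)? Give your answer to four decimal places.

2.2287

With M_i denoting the second derivative at x_i, h_i = 3, 1, 3, 2, and Δ_i = (y_(i+1) − y_i)/h_i = -5/3, -9, 7/3, 3/2:
  3·M_0 + 8·M_1 + 1·M_2 = 6(Δ_1 - Δ_0) = -44
  1·M_1 + 8·M_2 + 3·M_3 = 6(Δ_2 - Δ_1) = 68
  3·M_2 + 10·M_3 + 2·M_4 = 6(Δ_3 - Δ_2) = -5
Clamped end conditions give two more equations: 2h_0·M_0 + h_0·M_1 = 6(Δ_0 - g'(-1)) = 26 and h_3·M_3 + 2h_3·M_4 = 6(g'(8) - Δ_3) = 15.
Hence M_0 = 5141/534, M_1 = -2827/267, M_2 = 6313/534, M_3 = -1423/267, M_4 = 6851/1068.
On [6, 8], g(x) = 1 + 3113/1068·(x - 6) - 1423/534·(x - 6)² + 4181/4272·(x - 6)³.
With (x - 6) = 1: g(7) = 9521/4272.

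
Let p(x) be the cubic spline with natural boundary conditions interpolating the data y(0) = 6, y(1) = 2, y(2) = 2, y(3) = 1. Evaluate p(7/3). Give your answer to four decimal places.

1.8642

Write m_i for p''(x_i). With h_i = 1, 1, 1 and divided differences Δ_i = -4, 0, -1, the continuity of p' gives the tridiagonal system
  1·m_0 + 4·m_1 + 1·m_2 = 6(Δ_1 - Δ_0) = 24
  1·m_1 + 4·m_2 + 1·m_3 = 6(Δ_2 - Δ_1) = -6
Natural end conditions: m_0 = m_3 = 0.
Solving: m_0 = 0, m_1 = 34/5, m_2 = -16/5, m_3 = 0.
On [2, 3], p(x) = 2 + 1/15·(x - 2) - 8/5·(x - 2)² + 8/15·(x - 2)³.
With (x - 2) = 1/3: p(7/3) = 151/81.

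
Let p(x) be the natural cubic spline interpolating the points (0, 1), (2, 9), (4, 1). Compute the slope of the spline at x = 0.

6

Write M_i for p''(x_i). With h_i = 2, 2 and divided differences Δ_i = 4, -4, the continuity of p' gives the tridiagonal system
  2·M_0 + 8·M_1 + 2·M_2 = 6(Δ_1 - Δ_0) = -48
Natural end conditions: M_0 = M_2 = 0.
Solving the tridiagonal system: M_0 = 0, M_1 = -6, M_2 = 0.
On [0, 2], p'(x) = b_0 + 2c_0·x + 3d_0·x² with b_0 = Δ_0 - h_0(2M_0 + M_1)/6 = 6, c_0 = M_0/2 = 0, d_0 = (M_1 - M_0)/(6h_0) = -1/2. So p'(0) = 6.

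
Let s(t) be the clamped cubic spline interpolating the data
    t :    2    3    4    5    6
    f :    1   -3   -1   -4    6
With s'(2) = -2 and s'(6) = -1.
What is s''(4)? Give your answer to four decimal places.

Let σ_i = s''(x_i). Step sizes h_i = 1, 1, 1, 1; slopes of the chords Δ_i = (y_(i+1) - y_i)/h_i = -4, 2, -3, 10.
  1·σ_0 + 4·σ_1 + 1·σ_2 = 6(Δ_1 - Δ_0) = 36
  1·σ_1 + 4·σ_2 + 1·σ_3 = 6(Δ_2 - Δ_1) = -30
  1·σ_2 + 4·σ_3 + 1·σ_4 = 6(Δ_3 - Δ_2) = 78
Clamped end conditions give two more equations: 2h_0·σ_0 + h_0·σ_1 = 6(Δ_0 - s'(2)) = -12 and h_3·σ_3 + 2h_3·σ_4 = 6(s'(6) - Δ_3) = -66.
Hence σ_0 = -211/14, σ_1 = 127/7, σ_2 = -43/2, σ_3 = 265/7, σ_4 = -727/14.

-21.5000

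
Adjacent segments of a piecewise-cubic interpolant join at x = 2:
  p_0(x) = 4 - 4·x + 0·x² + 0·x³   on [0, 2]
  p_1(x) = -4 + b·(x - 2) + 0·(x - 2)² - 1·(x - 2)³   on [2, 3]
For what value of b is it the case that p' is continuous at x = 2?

-4

p_0'(x) = -4 + 0·x + 0·x², so p_0'(2) = -4. On the right, p_1'(2) = b, so b = -4.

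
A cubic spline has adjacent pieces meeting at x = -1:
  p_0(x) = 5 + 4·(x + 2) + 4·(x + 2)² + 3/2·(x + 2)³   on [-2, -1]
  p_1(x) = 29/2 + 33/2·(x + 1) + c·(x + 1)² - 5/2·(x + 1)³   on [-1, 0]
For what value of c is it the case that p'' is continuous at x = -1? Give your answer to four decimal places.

p_0''(x) = 8 + 9·(x + 2), so p_0''(-1) = 17. On the right, p_1''(-1) = 2c, so c = 17/2.

8.5000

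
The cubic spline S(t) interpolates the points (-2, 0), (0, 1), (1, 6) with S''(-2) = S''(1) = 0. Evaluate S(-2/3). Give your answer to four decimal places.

-0.4444

With M_i denoting the second derivative at x_i, h_i = 2, 1, and Δ_i = (y_(i+1) − y_i)/h_i = 1/2, 5:
  2·M_0 + 6·M_1 + 1·M_2 = 6(Δ_1 - Δ_0) = 27
Natural end conditions: M_0 = M_2 = 0.
Solving: M_0 = 0, M_1 = 9/2, M_2 = 0.
On [-2, 0], S(t) = 0 - 1·(t + 2) + 0·(t + 2)² + 3/8·(t + 2)³.
With (t + 2) = 4/3: S(-2/3) = -4/9.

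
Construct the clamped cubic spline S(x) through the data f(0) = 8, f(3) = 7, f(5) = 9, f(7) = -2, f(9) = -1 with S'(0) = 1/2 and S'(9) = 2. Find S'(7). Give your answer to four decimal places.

-3.5362

Write M_i for S''(x_i). With h_i = 3, 2, 2, 2 and divided differences Δ_i = -1/3, 1, -11/2, 1/2, the continuity of S' gives the tridiagonal system
  3·M_0 + 10·M_1 + 2·M_2 = 6(Δ_1 - Δ_0) = 8
  2·M_1 + 8·M_2 + 2·M_3 = 6(Δ_2 - Δ_1) = -39
  2·M_2 + 8·M_3 + 2·M_4 = 6(Δ_3 - Δ_2) = 36
Clamped end conditions give two more equations: 2h_0·M_0 + h_0·M_1 = 6(Δ_0 - S'(0)) = -5 and h_3·M_3 + 2h_3·M_4 = 6(S'(9) - Δ_3) = 9.
Forward elimination and back-substitution give M_0 = -53/23, M_1 = 203/69, M_2 = -1001/138, M_3 = 907/138, M_4 = -143/138.
On [7, 9], S'(x) = b_3 + 2c_3·(x - 7) + 3d_3·(x - 7)² with b_3 = Δ_3 - h_3(2M_3 + M_4)/6 = -244/69, c_3 = M_3/2 = 907/276, d_3 = (M_4 - M_3)/(6h_3) = -175/276. So S'(7) = -244/69.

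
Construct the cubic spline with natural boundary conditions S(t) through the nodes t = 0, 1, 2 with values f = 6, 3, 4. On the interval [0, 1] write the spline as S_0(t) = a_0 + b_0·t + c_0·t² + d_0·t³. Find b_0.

-4

Put M_i = S'' at the i-th knot. Here h = (1, 1) and Δ = (-3, 1), so the interior equations h_(i-1)·M_(i-1) + 2(h_(i-1)+h_i)·M_i + h_i·M_(i+1) = 6(Δ_i − Δ_(i-1)) read
  1·M_0 + 4·M_1 + 1·M_2 = 6(Δ_1 - Δ_0) = 24
Natural end conditions: M_0 = M_2 = 0.
Solving: M_0 = 0, M_1 = 6, M_2 = 0.
On [0, 1], with S_0(t) = a_0 + b_0·t + c_0·t² + d_0·t³: c_0 = M_0/2 = 0, d_0 = (M_1 - M_0)/(6h_0) = 1, b_0 = Δ_0 - h_0(2M_0 + M_1)/6 = -4.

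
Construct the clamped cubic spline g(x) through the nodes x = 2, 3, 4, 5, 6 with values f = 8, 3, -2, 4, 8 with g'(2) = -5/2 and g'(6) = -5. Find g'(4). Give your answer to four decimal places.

0.3214

With M_i denoting the second derivative at x_i, h_i = 1, 1, 1, 1, and Δ_i = (y_(i+1) − y_i)/h_i = -5, -5, 6, 4:
  1·M_0 + 4·M_1 + 1·M_2 = 6(Δ_1 - Δ_0) = 0
  1·M_1 + 4·M_2 + 1·M_3 = 6(Δ_2 - Δ_1) = 66
  1·M_2 + 4·M_3 + 1·M_4 = 6(Δ_3 - Δ_2) = -12
Clamped end conditions give two more equations: 2h_0·M_0 + h_0·M_1 = 6(Δ_0 - g'(2)) = -15 and h_3·M_3 + 2h_3·M_4 = 6(g'(6) - Δ_3) = -54.
Forward elimination and back-substitution give M_0 = -341/56, M_1 = -79/28, M_2 = 139/8, M_3 = -19/28, M_4 = -1493/56.
On [4, 5], g'(x) = b_2 + 2c_2·(x - 4) + 3d_2·(x - 4)² with b_2 = Δ_2 - h_2(2M_2 + M_3)/6 = 9/28, c_2 = M_2/2 = 139/16, d_2 = (M_3 - M_2)/(6h_2) = -337/112. So g'(4) = 9/28.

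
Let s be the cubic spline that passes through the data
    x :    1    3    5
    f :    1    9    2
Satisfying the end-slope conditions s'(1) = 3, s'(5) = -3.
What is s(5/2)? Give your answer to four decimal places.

7.9258

Let m_i = s''(x_i). Step sizes h_i = 2, 2; slopes of the chords Δ_i = (y_(i+1) - y_i)/h_i = 4, -7/2.
  2·m_0 + 8·m_1 + 2·m_2 = 6(Δ_1 - Δ_0) = -45
Clamped end conditions give two more equations: 2h_0·m_0 + h_0·m_1 = 6(Δ_0 - s'(1)) = 6 and h_1·m_1 + 2h_1·m_2 = 6(s'(5) - Δ_1) = 3.
Solving: m_0 = 45/8, m_1 = -33/4, m_2 = 39/8.
On [1, 3], s(x) = 1 + 3·(x - 1) + 45/16·(x - 1)² - 37/32·(x - 1)³.
With (x - 1) = 3/2: s(5/2) = 2029/256.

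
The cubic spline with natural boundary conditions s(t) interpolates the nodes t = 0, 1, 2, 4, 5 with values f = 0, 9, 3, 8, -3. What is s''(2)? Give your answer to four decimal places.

19.7705

With M_i denoting the second derivative at x_i, h_i = 1, 1, 2, 1, and Δ_i = (y_(i+1) − y_i)/h_i = 9, -6, 5/2, -11:
  1·M_0 + 4·M_1 + 1·M_2 = 6(Δ_1 - Δ_0) = -90
  1·M_1 + 6·M_2 + 2·M_3 = 6(Δ_2 - Δ_1) = 51
  2·M_2 + 6·M_3 + 1·M_4 = 6(Δ_3 - Δ_2) = -81
Natural end conditions: M_0 = M_4 = 0.
Hence M_0 = 0, M_1 = -1674/61, M_2 = 1206/61, M_3 = -2451/122, M_4 = 0.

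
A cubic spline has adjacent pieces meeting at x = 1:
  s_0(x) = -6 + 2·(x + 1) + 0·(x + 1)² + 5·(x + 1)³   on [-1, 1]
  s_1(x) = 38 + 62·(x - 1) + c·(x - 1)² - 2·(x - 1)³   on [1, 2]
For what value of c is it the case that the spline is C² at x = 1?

30

s_0''(x) = 0 + 30·(x + 1), so s_0''(1) = 60. On the right, s_1''(1) = 2c, so c = 30.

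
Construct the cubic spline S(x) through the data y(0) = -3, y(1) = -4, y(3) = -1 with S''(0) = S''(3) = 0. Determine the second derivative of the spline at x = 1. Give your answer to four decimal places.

2.5000

Write m_i for S''(x_i). With h_i = 1, 2 and divided differences Δ_i = -1, 3/2, the continuity of S' gives the tridiagonal system
  1·m_0 + 6·m_1 + 2·m_2 = 6(Δ_1 - Δ_0) = 15
Natural end conditions: m_0 = m_2 = 0.
Forward elimination and back-substitution give m_0 = 0, m_1 = 5/2, m_2 = 0.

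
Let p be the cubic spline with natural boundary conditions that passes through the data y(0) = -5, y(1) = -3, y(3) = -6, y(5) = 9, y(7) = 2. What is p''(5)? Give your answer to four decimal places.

-11.0854

Let M_i = p''(x_i). Step sizes h_i = 1, 2, 2, 2; slopes of the chords Δ_i = (y_(i+1) - y_i)/h_i = 2, -3/2, 15/2, -7/2.
  1·M_0 + 6·M_1 + 2·M_2 = 6(Δ_1 - Δ_0) = -21
  2·M_1 + 8·M_2 + 2·M_3 = 6(Δ_2 - Δ_1) = 54
  2·M_2 + 8·M_3 + 2·M_4 = 6(Δ_3 - Δ_2) = -66
Natural end conditions: M_0 = M_4 = 0.
Forward elimination and back-substitution give M_0 = 0, M_1 = -597/82, M_2 = 465/41, M_3 = -909/82, M_4 = 0.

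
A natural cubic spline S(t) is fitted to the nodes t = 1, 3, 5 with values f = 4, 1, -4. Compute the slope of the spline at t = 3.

Put M_i = S'' at the i-th knot. Here h = (2, 2) and Δ = (-3/2, -5/2), so the interior equations h_(i-1)·M_(i-1) + 2(h_(i-1)+h_i)·M_i + h_i·M_(i+1) = 6(Δ_i − Δ_(i-1)) read
  2·M_0 + 8·M_1 + 2·M_2 = 6(Δ_1 - Δ_0) = -6
Natural end conditions: M_0 = M_2 = 0.
Forward elimination and back-substitution give M_0 = 0, M_1 = -3/4, M_2 = 0.
On [3, 5], S'(t) = b_1 + 2c_1·(t - 3) + 3d_1·(t - 3)² with b_1 = Δ_1 - h_1(2M_1 + M_2)/6 = -2, c_1 = M_1/2 = -3/8, d_1 = (M_2 - M_1)/(6h_1) = 1/16. So S'(3) = -2.

-2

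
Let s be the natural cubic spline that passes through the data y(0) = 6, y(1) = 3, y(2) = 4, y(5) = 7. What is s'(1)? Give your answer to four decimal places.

-0.9355

Write σ_i for s''(x_i). With h_i = 1, 1, 3 and divided differences Δ_i = -3, 1, 1, the continuity of s' gives the tridiagonal system
  1·σ_0 + 4·σ_1 + 1·σ_2 = 6(Δ_1 - Δ_0) = 24
  1·σ_1 + 8·σ_2 + 3·σ_3 = 6(Δ_2 - Δ_1) = 0
Natural end conditions: σ_0 = σ_3 = 0.
Solving: σ_0 = 0, σ_1 = 192/31, σ_2 = -24/31, σ_3 = 0.
On [1, 2], s'(t) = b_1 + 2c_1·(t - 1) + 3d_1·(t - 1)² with b_1 = Δ_1 - h_1(2σ_1 + σ_2)/6 = -29/31, c_1 = σ_1/2 = 96/31, d_1 = (σ_2 - σ_1)/(6h_1) = -36/31. So s'(1) = -29/31.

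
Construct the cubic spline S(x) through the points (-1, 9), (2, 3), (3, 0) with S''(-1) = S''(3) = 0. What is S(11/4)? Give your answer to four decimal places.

0.7793

Let m_i = S''(x_i). Step sizes h_i = 3, 1; slopes of the chords Δ_i = (y_(i+1) - y_i)/h_i = -2, -3.
  3·m_0 + 8·m_1 + 1·m_2 = 6(Δ_1 - Δ_0) = -6
Natural end conditions: m_0 = m_2 = 0.
Hence m_0 = 0, m_1 = -3/4, m_2 = 0.
On [2, 3], S(x) = 3 - 11/4·(x - 2) - 3/8·(x - 2)² + 1/8·(x - 2)³.
With (x - 2) = 3/4: S(11/4) = 399/512.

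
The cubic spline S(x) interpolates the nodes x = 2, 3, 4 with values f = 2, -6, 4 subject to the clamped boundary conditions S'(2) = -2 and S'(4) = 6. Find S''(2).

-41

Put M_i = S'' at the i-th knot. Here h = (1, 1) and Δ = (-8, 10), so the interior equations h_(i-1)·M_(i-1) + 2(h_(i-1)+h_i)·M_i + h_i·M_(i+1) = 6(Δ_i − Δ_(i-1)) read
  1·M_0 + 4·M_1 + 1·M_2 = 6(Δ_1 - Δ_0) = 108
Clamped end conditions give two more equations: 2h_0·M_0 + h_0·M_1 = 6(Δ_0 - S'(2)) = -36 and h_1·M_1 + 2h_1·M_2 = 6(S'(4) - Δ_1) = -24.
Solving the tridiagonal system: M_0 = -41, M_1 = 46, M_2 = -35.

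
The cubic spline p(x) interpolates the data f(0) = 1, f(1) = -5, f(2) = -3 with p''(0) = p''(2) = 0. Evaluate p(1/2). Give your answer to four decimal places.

Write M_i for p''(x_i). With h_i = 1, 1 and divided differences Δ_i = -6, 2, the continuity of p' gives the tridiagonal system
  1·M_0 + 4·M_1 + 1·M_2 = 6(Δ_1 - Δ_0) = 48
Natural end conditions: M_0 = M_2 = 0.
Forward elimination and back-substitution give M_0 = 0, M_1 = 12, M_2 = 0.
On [0, 1], p(x) = 1 - 8·x + 0·x² + 2·x³.
With x = 1/2: p(1/2) = -11/4.

-2.7500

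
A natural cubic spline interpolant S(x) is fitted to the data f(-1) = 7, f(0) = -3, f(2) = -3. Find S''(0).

Write M_i for S''(x_i). With h_i = 1, 2 and divided differences Δ_i = -10, 0, the continuity of S' gives the tridiagonal system
  1·M_0 + 6·M_1 + 2·M_2 = 6(Δ_1 - Δ_0) = 60
Natural end conditions: M_0 = M_2 = 0.
Hence M_0 = 0, M_1 = 10, M_2 = 0.

10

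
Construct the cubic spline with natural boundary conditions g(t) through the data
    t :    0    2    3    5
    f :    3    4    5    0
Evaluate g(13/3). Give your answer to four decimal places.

2.3947

Let M_i = g''(x_i). Step sizes h_i = 2, 1, 2; slopes of the chords Δ_i = (y_(i+1) - y_i)/h_i = 1/2, 1, -5/2.
  2·M_0 + 6·M_1 + 1·M_2 = 6(Δ_1 - Δ_0) = 3
  1·M_1 + 6·M_2 + 2·M_3 = 6(Δ_2 - Δ_1) = -21
Natural end conditions: M_0 = M_3 = 0.
Solving: M_0 = 0, M_1 = 39/35, M_2 = -129/35, M_3 = 0.
On [3, 5], g(t) = 5 - 3/70·(t - 3) - 129/70·(t - 3)² + 43/140·(t - 3)³.
With (t - 3) = 4/3: g(13/3) = 2263/945.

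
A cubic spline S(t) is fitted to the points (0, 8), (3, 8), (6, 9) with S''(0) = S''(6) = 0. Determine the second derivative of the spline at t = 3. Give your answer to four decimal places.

Put m_i = S'' at the i-th knot. Here h = (3, 3) and Δ = (0, 1/3), so the interior equations h_(i-1)·m_(i-1) + 2(h_(i-1)+h_i)·m_i + h_i·m_(i+1) = 6(Δ_i − Δ_(i-1)) read
  3·m_0 + 12·m_1 + 3·m_2 = 6(Δ_1 - Δ_0) = 2
Natural end conditions: m_0 = m_2 = 0.
Solving the tridiagonal system: m_0 = 0, m_1 = 1/6, m_2 = 0.

0.1667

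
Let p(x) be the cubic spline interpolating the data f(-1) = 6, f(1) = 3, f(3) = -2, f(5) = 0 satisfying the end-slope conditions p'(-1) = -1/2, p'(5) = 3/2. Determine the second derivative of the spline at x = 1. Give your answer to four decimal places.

Put m_i = p'' at the i-th knot. Here h = (2, 2, 2) and Δ = (-3/2, -5/2, 1), so the interior equations h_(i-1)·m_(i-1) + 2(h_(i-1)+h_i)·m_i + h_i·m_(i+1) = 6(Δ_i − Δ_(i-1)) read
  2·m_0 + 8·m_1 + 2·m_2 = 6(Δ_1 - Δ_0) = -6
  2·m_1 + 8·m_2 + 2·m_3 = 6(Δ_2 - Δ_1) = 21
Clamped end conditions give two more equations: 2h_0·m_0 + h_0·m_1 = 6(Δ_0 - p'(-1)) = -6 and h_2·m_2 + 2h_2·m_3 = 6(p'(5) - Δ_2) = 3.
Solving the tridiagonal system: m_0 = -5/6, m_1 = -4/3, m_2 = 19/6, m_3 = -5/6.

-1.3333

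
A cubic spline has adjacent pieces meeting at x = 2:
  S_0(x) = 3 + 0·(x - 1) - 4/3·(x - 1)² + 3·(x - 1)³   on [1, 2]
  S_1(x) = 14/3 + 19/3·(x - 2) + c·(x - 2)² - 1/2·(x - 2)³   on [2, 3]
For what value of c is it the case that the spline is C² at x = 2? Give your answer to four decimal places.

7.6667

S_0''(x) = -8/3 + 18·(x - 1), so S_0''(2) = 46/3. On the right, S_1''(2) = 2c, so c = 23/3.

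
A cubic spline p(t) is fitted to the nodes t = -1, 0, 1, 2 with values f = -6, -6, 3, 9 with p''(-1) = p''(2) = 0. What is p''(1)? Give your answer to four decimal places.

-8.4000

Write σ_i for p''(x_i). With h_i = 1, 1, 1 and divided differences Δ_i = 0, 9, 6, the continuity of p' gives the tridiagonal system
  1·σ_0 + 4·σ_1 + 1·σ_2 = 6(Δ_1 - Δ_0) = 54
  1·σ_1 + 4·σ_2 + 1·σ_3 = 6(Δ_2 - Δ_1) = -18
Natural end conditions: σ_0 = σ_3 = 0.
Forward elimination and back-substitution give σ_0 = 0, σ_1 = 78/5, σ_2 = -42/5, σ_3 = 0.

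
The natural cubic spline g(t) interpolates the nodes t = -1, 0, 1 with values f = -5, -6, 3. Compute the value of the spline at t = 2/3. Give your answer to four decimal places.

-0.7407

Put M_i = g'' at the i-th knot. Here h = (1, 1) and Δ = (-1, 9), so the interior equations h_(i-1)·M_(i-1) + 2(h_(i-1)+h_i)·M_i + h_i·M_(i+1) = 6(Δ_i − Δ_(i-1)) read
  1·M_0 + 4·M_1 + 1·M_2 = 6(Δ_1 - Δ_0) = 60
Natural end conditions: M_0 = M_2 = 0.
Hence M_0 = 0, M_1 = 15, M_2 = 0.
On [0, 1], g(t) = -6 + 4·t + 15/2·t² - 5/2·t³.
With t = 2/3: g(2/3) = -20/27.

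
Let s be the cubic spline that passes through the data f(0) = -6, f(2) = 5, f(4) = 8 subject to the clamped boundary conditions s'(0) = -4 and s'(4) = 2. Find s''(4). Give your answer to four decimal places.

5.2500

Let M_i = s''(x_i). Step sizes h_i = 2, 2; slopes of the chords Δ_i = (y_(i+1) - y_i)/h_i = 11/2, 3/2.
  2·M_0 + 8·M_1 + 2·M_2 = 6(Δ_1 - Δ_0) = -24
Clamped end conditions give two more equations: 2h_0·M_0 + h_0·M_1 = 6(Δ_0 - s'(0)) = 57 and h_1·M_1 + 2h_1·M_2 = 6(s'(4) - Δ_1) = 3.
Forward elimination and back-substitution give M_0 = 75/4, M_1 = -9, M_2 = 21/4.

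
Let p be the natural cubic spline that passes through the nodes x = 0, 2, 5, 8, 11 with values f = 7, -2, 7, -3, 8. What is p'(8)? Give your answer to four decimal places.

Put σ_i = p'' at the i-th knot. Here h = (2, 3, 3, 3) and Δ = (-9/2, 3, -10/3, 11/3), so the interior equations h_(i-1)·σ_(i-1) + 2(h_(i-1)+h_i)·σ_i + h_i·σ_(i+1) = 6(Δ_i − Δ_(i-1)) read
  2·σ_0 + 10·σ_1 + 3·σ_2 = 6(Δ_1 - Δ_0) = 45
  3·σ_1 + 12·σ_2 + 3·σ_3 = 6(Δ_2 - Δ_1) = -38
  3·σ_2 + 12·σ_3 + 3·σ_4 = 6(Δ_3 - Δ_2) = 42
Natural end conditions: σ_0 = σ_4 = 0.
Hence σ_0 = 0, σ_1 = 869/138, σ_2 = -1240/207, σ_3 = 2069/414, σ_4 = 0.
On [8, 11], p'(x) = b_3 + 2c_3·(x - 8) + 3d_3·(x - 8)² with b_3 = Δ_3 - h_3(2σ_3 + σ_4)/6 = -551/414, c_3 = σ_3/2 = 2069/828, d_3 = (σ_4 - σ_3)/(6h_3) = -2069/7452. So p'(8) = -551/414.

-1.3309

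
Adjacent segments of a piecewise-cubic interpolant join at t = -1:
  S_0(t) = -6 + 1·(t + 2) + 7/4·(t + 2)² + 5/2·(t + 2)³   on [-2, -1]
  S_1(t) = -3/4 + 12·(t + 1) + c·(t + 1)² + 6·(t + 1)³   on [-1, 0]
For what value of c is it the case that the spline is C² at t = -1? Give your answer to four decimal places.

9.2500

S_0''(t) = 7/2 + 15·(t + 2), so S_0''(-1) = 37/2. On the right, S_1''(-1) = 2c, so c = 37/4.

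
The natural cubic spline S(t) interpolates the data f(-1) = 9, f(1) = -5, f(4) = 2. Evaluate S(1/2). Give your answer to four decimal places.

-2.7250

Put σ_i = S'' at the i-th knot. Here h = (2, 3) and Δ = (-7, 7/3), so the interior equations h_(i-1)·σ_(i-1) + 2(h_(i-1)+h_i)·σ_i + h_i·σ_(i+1) = 6(Δ_i − Δ_(i-1)) read
  2·σ_0 + 10·σ_1 + 3·σ_2 = 6(Δ_1 - Δ_0) = 56
Natural end conditions: σ_0 = σ_2 = 0.
Forward elimination and back-substitution give σ_0 = 0, σ_1 = 28/5, σ_2 = 0.
On [-1, 1], S(t) = 9 - 133/15·(t + 1) + 0·(t + 1)² + 7/15·(t + 1)³.
With (t + 1) = 3/2: S(1/2) = -109/40.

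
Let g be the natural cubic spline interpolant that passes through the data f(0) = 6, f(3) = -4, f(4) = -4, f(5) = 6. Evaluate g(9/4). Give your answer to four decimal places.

-1.8175

Let M_i = g''(x_i). Step sizes h_i = 3, 1, 1; slopes of the chords Δ_i = (y_(i+1) - y_i)/h_i = -10/3, 0, 10.
  3·M_0 + 8·M_1 + 1·M_2 = 6(Δ_1 - Δ_0) = 20
  1·M_1 + 4·M_2 + 1·M_3 = 6(Δ_2 - Δ_1) = 60
Natural end conditions: M_0 = M_3 = 0.
Hence M_0 = 0, M_1 = 20/31, M_2 = 460/31, M_3 = 0.
On [0, 3], g(x) = 6 - 340/93·x + 0·x² + 10/279·x³.
With x = 9/4: g(9/4) = -1803/992.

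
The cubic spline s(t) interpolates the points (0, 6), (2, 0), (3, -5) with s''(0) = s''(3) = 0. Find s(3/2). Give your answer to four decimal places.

Let σ_i = s''(x_i). Step sizes h_i = 2, 1; slopes of the chords Δ_i = (y_(i+1) - y_i)/h_i = -3, -5.
  2·σ_0 + 6·σ_1 + 1·σ_2 = 6(Δ_1 - Δ_0) = -12
Natural end conditions: σ_0 = σ_2 = 0.
Solving the tridiagonal system: σ_0 = 0, σ_1 = -2, σ_2 = 0.
On [0, 2], s(t) = 6 - 7/3·t + 0·t² - 1/6·t³.
With t = 3/2: s(3/2) = 31/16.

1.9375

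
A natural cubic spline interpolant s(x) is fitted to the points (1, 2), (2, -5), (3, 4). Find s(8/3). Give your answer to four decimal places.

-0.1852

Write M_i for s''(x_i). With h_i = 1, 1 and divided differences Δ_i = -7, 9, the continuity of s' gives the tridiagonal system
  1·M_0 + 4·M_1 + 1·M_2 = 6(Δ_1 - Δ_0) = 96
Natural end conditions: M_0 = M_2 = 0.
Solving the tridiagonal system: M_0 = 0, M_1 = 24, M_2 = 0.
On [2, 3], s(x) = -5 + 1·(x - 2) + 12·(x - 2)² - 4·(x - 2)³.
With (x - 2) = 2/3: s(8/3) = -5/27.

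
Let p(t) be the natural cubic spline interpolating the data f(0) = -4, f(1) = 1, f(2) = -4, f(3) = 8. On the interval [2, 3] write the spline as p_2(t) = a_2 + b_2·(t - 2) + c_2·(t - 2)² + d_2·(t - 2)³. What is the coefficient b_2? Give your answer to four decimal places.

1.6000

With M_i denoting the second derivative at x_i, h_i = 1, 1, 1, and Δ_i = (y_(i+1) − y_i)/h_i = 5, -5, 12:
  1·M_0 + 4·M_1 + 1·M_2 = 6(Δ_1 - Δ_0) = -60
  1·M_1 + 4·M_2 + 1·M_3 = 6(Δ_2 - Δ_1) = 102
Natural end conditions: M_0 = M_3 = 0.
Forward elimination and back-substitution give M_0 = 0, M_1 = -114/5, M_2 = 156/5, M_3 = 0.
On [2, 3], with p_2(t) = a_2 + b_2·(t - 2) + c_2·(t - 2)² + d_2·(t - 2)³: c_2 = M_2/2 = 78/5, d_2 = (M_3 - M_2)/(6h_2) = -26/5, b_2 = Δ_2 - h_2(2M_2 + M_3)/6 = 8/5.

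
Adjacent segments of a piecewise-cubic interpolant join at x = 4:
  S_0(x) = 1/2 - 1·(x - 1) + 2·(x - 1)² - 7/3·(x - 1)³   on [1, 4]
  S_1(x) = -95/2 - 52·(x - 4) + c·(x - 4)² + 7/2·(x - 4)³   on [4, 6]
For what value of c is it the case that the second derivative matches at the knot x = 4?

S_0''(x) = 4 - 14·(x - 1), so S_0''(4) = -38. On the right, S_1''(4) = 2c, so c = -19.

-19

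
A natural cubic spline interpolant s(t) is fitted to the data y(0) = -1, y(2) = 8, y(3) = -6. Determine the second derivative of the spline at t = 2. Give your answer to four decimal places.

-18.5000

Write M_i for s''(x_i). With h_i = 2, 1 and divided differences Δ_i = 9/2, -14, the continuity of s' gives the tridiagonal system
  2·M_0 + 6·M_1 + 1·M_2 = 6(Δ_1 - Δ_0) = -111
Natural end conditions: M_0 = M_2 = 0.
Solving: M_0 = 0, M_1 = -37/2, M_2 = 0.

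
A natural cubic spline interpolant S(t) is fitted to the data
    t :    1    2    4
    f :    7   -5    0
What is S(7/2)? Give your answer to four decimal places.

-3.5156

Let M_i = S''(x_i). Step sizes h_i = 1, 2; slopes of the chords Δ_i = (y_(i+1) - y_i)/h_i = -12, 5/2.
  1·M_0 + 6·M_1 + 2·M_2 = 6(Δ_1 - Δ_0) = 87
Natural end conditions: M_0 = M_2 = 0.
Solving the tridiagonal system: M_0 = 0, M_1 = 29/2, M_2 = 0.
On [2, 4], S(t) = -5 - 43/6·(t - 2) + 29/4·(t - 2)² - 29/24·(t - 2)³.
With (t - 2) = 3/2: S(7/2) = -225/64.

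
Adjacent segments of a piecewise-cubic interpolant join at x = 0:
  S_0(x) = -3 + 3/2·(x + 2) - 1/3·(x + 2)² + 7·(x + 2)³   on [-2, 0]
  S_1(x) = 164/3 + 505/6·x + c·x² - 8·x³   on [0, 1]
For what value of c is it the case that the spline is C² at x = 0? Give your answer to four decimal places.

41.6667

S_0''(x) = -2/3 + 42·(x + 2), so S_0''(0) = 250/3. On the right, S_1''(0) = 2c, so c = 125/3.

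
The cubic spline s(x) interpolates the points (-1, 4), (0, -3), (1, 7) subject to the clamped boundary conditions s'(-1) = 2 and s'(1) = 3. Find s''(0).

50

With m_i denoting the second derivative at x_i, h_i = 1, 1, and Δ_i = (y_(i+1) − y_i)/h_i = -7, 10:
  1·m_0 + 4·m_1 + 1·m_2 = 6(Δ_1 - Δ_0) = 102
Clamped end conditions give two more equations: 2h_0·m_0 + h_0·m_1 = 6(Δ_0 - s'(-1)) = -54 and h_1·m_1 + 2h_1·m_2 = 6(s'(1) - Δ_1) = -42.
Forward elimination and back-substitution give m_0 = -52, m_1 = 50, m_2 = -46.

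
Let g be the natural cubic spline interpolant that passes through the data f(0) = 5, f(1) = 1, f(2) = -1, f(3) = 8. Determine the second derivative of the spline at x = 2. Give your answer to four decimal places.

16.8000

Put M_i = g'' at the i-th knot. Here h = (1, 1, 1) and Δ = (-4, -2, 9), so the interior equations h_(i-1)·M_(i-1) + 2(h_(i-1)+h_i)·M_i + h_i·M_(i+1) = 6(Δ_i − Δ_(i-1)) read
  1·M_0 + 4·M_1 + 1·M_2 = 6(Δ_1 - Δ_0) = 12
  1·M_1 + 4·M_2 + 1·M_3 = 6(Δ_2 - Δ_1) = 66
Natural end conditions: M_0 = M_3 = 0.
Solving: M_0 = 0, M_1 = -6/5, M_2 = 84/5, M_3 = 0.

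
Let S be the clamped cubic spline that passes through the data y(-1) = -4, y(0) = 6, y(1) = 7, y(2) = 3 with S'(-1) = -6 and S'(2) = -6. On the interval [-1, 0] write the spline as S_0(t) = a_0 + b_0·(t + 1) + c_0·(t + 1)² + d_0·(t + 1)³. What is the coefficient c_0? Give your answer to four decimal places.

Put m_i = S'' at the i-th knot. Here h = (1, 1, 1) and Δ = (10, 1, -4), so the interior equations h_(i-1)·m_(i-1) + 2(h_(i-1)+h_i)·m_i + h_i·m_(i+1) = 6(Δ_i − Δ_(i-1)) read
  1·m_0 + 4·m_1 + 1·m_2 = 6(Δ_1 - Δ_0) = -54
  1·m_1 + 4·m_2 + 1·m_3 = 6(Δ_2 - Δ_1) = -30
Clamped end conditions give two more equations: 2h_0·m_0 + h_0·m_1 = 6(Δ_0 - S'(-1)) = 96 and h_2·m_2 + 2h_2·m_3 = 6(S'(2) - Δ_2) = -12.
Hence m_0 = 314/5, m_1 = -148/5, m_2 = 8/5, m_3 = -34/5.
On [-1, 0], with S_0(t) = a_0 + b_0·(t + 1) + c_0·(t + 1)² + d_0·(t + 1)³: c_0 = m_0/2 = 157/5, d_0 = (m_1 - m_0)/(6h_0) = -77/5, b_0 = Δ_0 - h_0(2m_0 + m_1)/6 = -6.

31.4000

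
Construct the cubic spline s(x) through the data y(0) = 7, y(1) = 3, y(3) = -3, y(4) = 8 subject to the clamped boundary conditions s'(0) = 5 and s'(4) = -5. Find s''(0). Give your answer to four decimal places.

Let m_i = s''(x_i). Step sizes h_i = 1, 2, 1; slopes of the chords Δ_i = (y_(i+1) - y_i)/h_i = -4, -3, 11.
  1·m_0 + 6·m_1 + 2·m_2 = 6(Δ_1 - Δ_0) = 6
  2·m_1 + 6·m_2 + 1·m_3 = 6(Δ_2 - Δ_1) = 84
Clamped end conditions give two more equations: 2h_0·m_0 + h_0·m_1 = 6(Δ_0 - s'(0)) = -54 and h_2·m_2 + 2h_2·m_3 = 6(s'(4) - Δ_2) = -96.
Hence m_0 = -178/7, m_1 = -22/7, m_2 = 176/7, m_3 = -424/7.

-25.4286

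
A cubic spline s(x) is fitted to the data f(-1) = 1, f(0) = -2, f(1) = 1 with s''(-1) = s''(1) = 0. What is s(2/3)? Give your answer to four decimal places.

Put M_i = s'' at the i-th knot. Here h = (1, 1) and Δ = (-3, 3), so the interior equations h_(i-1)·M_(i-1) + 2(h_(i-1)+h_i)·M_i + h_i·M_(i+1) = 6(Δ_i − Δ_(i-1)) read
  1·M_0 + 4·M_1 + 1·M_2 = 6(Δ_1 - Δ_0) = 36
Natural end conditions: M_0 = M_2 = 0.
Solving the tridiagonal system: M_0 = 0, M_1 = 9, M_2 = 0.
On [0, 1], s(x) = -2 + 0·x + 9/2·x² - 3/2·x³.
With x = 2/3: s(2/3) = -4/9.

-0.4444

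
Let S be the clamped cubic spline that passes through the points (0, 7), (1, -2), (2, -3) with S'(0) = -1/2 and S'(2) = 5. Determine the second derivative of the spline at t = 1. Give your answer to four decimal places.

18.5000

Let m_i = S''(x_i). Step sizes h_i = 1, 1; slopes of the chords Δ_i = (y_(i+1) - y_i)/h_i = -9, -1.
  1·m_0 + 4·m_1 + 1·m_2 = 6(Δ_1 - Δ_0) = 48
Clamped end conditions give two more equations: 2h_0·m_0 + h_0·m_1 = 6(Δ_0 - S'(0)) = -51 and h_1·m_1 + 2h_1·m_2 = 6(S'(2) - Δ_1) = 36.
Forward elimination and back-substitution give m_0 = -139/4, m_1 = 37/2, m_2 = 35/4.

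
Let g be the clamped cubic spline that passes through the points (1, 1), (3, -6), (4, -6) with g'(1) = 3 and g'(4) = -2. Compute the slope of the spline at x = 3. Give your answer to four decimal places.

-1.5833

Let M_i = g''(x_i). Step sizes h_i = 2, 1; slopes of the chords Δ_i = (y_(i+1) - y_i)/h_i = -7/2, 0.
  2·M_0 + 6·M_1 + 1·M_2 = 6(Δ_1 - Δ_0) = 21
Clamped end conditions give two more equations: 2h_0·M_0 + h_0·M_1 = 6(Δ_0 - g'(1)) = -39 and h_1·M_1 + 2h_1·M_2 = 6(g'(4) - Δ_1) = -12.
Solving: M_0 = -179/12, M_1 = 31/3, M_2 = -67/6.
On [3, 4], g'(x) = b_1 + 2c_1·(x - 3) + 3d_1·(x - 3)² with b_1 = Δ_1 - h_1(2M_1 + M_2)/6 = -19/12, c_1 = M_1/2 = 31/6, d_1 = (M_2 - M_1)/(6h_1) = -43/12. So g'(3) = -19/12.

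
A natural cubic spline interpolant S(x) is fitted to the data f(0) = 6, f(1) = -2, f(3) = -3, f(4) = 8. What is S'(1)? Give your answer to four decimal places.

Write σ_i for S''(x_i). With h_i = 1, 2, 1 and divided differences Δ_i = -8, -1/2, 11, the continuity of S' gives the tridiagonal system
  1·σ_0 + 6·σ_1 + 2·σ_2 = 6(Δ_1 - Δ_0) = 45
  2·σ_1 + 6·σ_2 + 1·σ_3 = 6(Δ_2 - Δ_1) = 69
Natural end conditions: σ_0 = σ_3 = 0.
Solving the tridiagonal system: σ_0 = 0, σ_1 = 33/8, σ_2 = 81/8, σ_3 = 0.
On [1, 3], S'(x) = b_1 + 2c_1·(x - 1) + 3d_1·(x - 1)² with b_1 = Δ_1 - h_1(2σ_1 + σ_2)/6 = -53/8, c_1 = σ_1/2 = 33/16, d_1 = (σ_2 - σ_1)/(6h_1) = 1/2. So S'(1) = -53/8.

-6.6250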